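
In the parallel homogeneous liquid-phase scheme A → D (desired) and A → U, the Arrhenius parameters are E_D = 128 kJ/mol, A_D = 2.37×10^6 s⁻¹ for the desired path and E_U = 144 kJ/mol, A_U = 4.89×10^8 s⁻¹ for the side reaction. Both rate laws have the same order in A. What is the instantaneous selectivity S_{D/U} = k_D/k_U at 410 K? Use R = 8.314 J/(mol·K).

0.530

With equal orders, S_{D/U} = k_D/k_U = (A_D/A_U)·exp[(E_U−E_D)/(RT)].
(E_U−E_D)/(RT) = (144−128)×10³/(8.314×410) = 16000/3409 = 4.694.
k_D/k_U = (2.37×10^6/4.89×10^8)·exp(4.694) = 0.004847 × 109.3 = 0.530.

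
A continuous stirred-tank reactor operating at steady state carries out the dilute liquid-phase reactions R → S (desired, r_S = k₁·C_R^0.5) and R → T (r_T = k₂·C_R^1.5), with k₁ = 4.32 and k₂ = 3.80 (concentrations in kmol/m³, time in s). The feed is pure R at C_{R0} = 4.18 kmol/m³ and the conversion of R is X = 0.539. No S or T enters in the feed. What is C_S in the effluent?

Exit C_R = C_{R0}(1−X) = 4.18×0.461 = 1.927 kmol/m³.
A CSTR operates uniformly at the exit composition, giving r_S = 5.997 and r_T = 10.16 (each k·C_R^n at C_R = 1.927).
Fraction of consumed R going to S: r_S/(r_S+r_T) = 0.3711.
C_S = 0.3711·C_{R0}·X = 0.3711×4.18×0.539 = 0.836 kmol/m³.

0.836 kmol/m³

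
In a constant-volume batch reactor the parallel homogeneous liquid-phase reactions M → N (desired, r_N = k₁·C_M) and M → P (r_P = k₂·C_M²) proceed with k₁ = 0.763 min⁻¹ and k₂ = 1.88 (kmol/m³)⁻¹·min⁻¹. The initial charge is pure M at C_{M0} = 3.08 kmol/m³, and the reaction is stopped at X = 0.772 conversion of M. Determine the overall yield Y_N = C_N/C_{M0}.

C_M = C_{M0}(1−X) = 0.7022 kmol/m³.
Along a PFR/batch, dC_N/dC_M = −r_N/(r_N+r_P) = −k₁/(k₁+k₂·C_M).
Integrating from C_{M0} to C_M: C_N = (0.763/1.88)·ln[(0.763+1.88·3.08)/(0.763+1.88·0.702)] = 0.4059·ln(6.553/2.083) = 0.4651 kmol/m³.
Y_N = C_N/C_{M0} = 0.4651/3.08 = 0.151.

0.151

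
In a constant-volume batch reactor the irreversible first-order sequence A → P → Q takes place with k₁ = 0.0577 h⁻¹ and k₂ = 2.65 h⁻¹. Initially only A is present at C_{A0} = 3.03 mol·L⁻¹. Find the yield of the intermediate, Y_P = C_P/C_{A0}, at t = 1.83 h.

The intermediate concentration in a first-order A→B→C sequence is C_P = k₁C_{A0}(e^(−k₁t) − e^(−k₂t))/(k₂−k₁).
e^(−k₁t) = e^(−0.0577×1.83) = e^(−0.1056) = 0.8998; e^(−k₂t) = e^(−4.849) = 0.007832.
C_P = 0.0577×3.03/(2.65−0.0577) × (0.8998−0.007832) = 0.06744×0.8920 = 0.06016 mol·L⁻¹.
Y_P = C_P/C_{A0} = 0.06016/3.03 = 0.0199.

0.0199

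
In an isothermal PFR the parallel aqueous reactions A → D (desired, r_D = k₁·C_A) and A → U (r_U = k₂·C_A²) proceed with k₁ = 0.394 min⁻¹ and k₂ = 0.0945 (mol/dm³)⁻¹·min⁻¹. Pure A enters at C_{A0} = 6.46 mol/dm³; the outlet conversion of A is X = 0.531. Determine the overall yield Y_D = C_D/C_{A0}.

C_A = C_{A0}(1−X) = 3.030 mol/dm³.
Along a PFR/batch, dC_D/dC_A = −r_D/(r_D+r_U) = −k₁/(k₁+k₂·C_A).
Integrating from C_{A0} to C_A: C_D = (0.394/0.0945)·ln[(0.394+0.0945·6.46)/(0.394+0.0945·3.03)] = 4.169·ln(1.004/0.6803) = 1.625 mol/dm³.
Y_D = C_D/C_{A0} = 1.625/6.46 = 0.251.

0.251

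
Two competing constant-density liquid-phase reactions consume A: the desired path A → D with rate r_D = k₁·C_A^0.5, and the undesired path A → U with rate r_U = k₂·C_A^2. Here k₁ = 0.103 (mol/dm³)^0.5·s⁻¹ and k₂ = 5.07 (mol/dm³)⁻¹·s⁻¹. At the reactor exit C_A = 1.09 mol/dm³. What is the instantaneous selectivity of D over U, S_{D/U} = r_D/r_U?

0.0179

S_{D/U} = r_D/r_U = (k₁·C_A^0.5)/(k₂·C_A^2) = (k₁/k₂)·C_A^-1.5.
= (0.103×1.090^0.5) / (5.07×1.090^2) = 0.1075/6.024 = 0.0179.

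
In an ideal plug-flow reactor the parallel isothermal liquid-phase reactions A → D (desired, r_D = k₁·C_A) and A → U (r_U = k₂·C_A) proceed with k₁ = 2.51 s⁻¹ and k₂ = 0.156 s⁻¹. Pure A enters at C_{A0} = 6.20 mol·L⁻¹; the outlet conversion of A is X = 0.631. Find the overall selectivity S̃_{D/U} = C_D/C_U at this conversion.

16.1

C_A = C_{A0}(1−X) = 2.288 mol·L⁻¹.
Both paths are first order in A, so the instantaneous fraction to D is constant: dC_D/d(−C_A) = k₁/(k₁+k₂) = 0.9415.
C_D = 0.9415·(C_{A0}−C_A) = 0.9415×3.912 = 3.68 mol·L⁻¹.
C_U = (C_{A0}−C_A)−C_D = 0.2289 mol·L⁻¹; S̃_{D/U} = 3.683/0.2289 = 16.1.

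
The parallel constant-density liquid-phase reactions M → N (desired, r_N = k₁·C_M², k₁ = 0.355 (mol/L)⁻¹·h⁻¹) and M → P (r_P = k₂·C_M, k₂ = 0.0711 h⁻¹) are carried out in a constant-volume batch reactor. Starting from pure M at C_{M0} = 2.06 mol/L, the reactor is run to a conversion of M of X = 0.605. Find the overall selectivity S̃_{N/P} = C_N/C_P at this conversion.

6.76

C_M = C_{M0}(1−X) = 0.8137 mol/L.
Along a PFR/batch, dC_P/dC_M = −r_P/(r_N+r_P) = −k₂/(k₂+k₁·C_M).
Integrating from C_{M0} to C_M: C_P = (0.0711/0.355)·ln[(0.0711+0.355·2.06)/(0.0711+0.355·0.814)] = 0.2003·ln(0.8024/0.3600) = 0.1605 mol/L.
Then C_N = (C_{M0}−C_M) − C_P = 1.246 − 0.1605 = 1.086 mol/L.
S̃_{N/P} = C_N/C_P = 1.086/0.1605 = 6.76.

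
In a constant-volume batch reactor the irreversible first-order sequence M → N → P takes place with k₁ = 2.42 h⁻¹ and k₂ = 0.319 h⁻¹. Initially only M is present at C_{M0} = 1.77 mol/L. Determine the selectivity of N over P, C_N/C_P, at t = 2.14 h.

For first-order series with pure M initially, C_N(t) = k₁C_{M0}/(k₂−k₁)·(e^(−k₁t) − e^(−k₂t)).
e^(−k₁t) = e^(−2.42×2.14) = e^(−5.179) = 0.005635; e^(−k₂t) = e^(−0.6827) = 0.5053.
C_N = 2.42×1.77/(0.319−2.42) × (0.005635−0.5053) = (-2.039)×(-0.4996) = 1.019 mol/L.
C_M = C_{M0}e^(−k₁t) = 0.009974 mol/L, so C_P = C_{M0}−C_M−C_N = 0.7414 mol/L; C_N/C_P = 1.37.

1.37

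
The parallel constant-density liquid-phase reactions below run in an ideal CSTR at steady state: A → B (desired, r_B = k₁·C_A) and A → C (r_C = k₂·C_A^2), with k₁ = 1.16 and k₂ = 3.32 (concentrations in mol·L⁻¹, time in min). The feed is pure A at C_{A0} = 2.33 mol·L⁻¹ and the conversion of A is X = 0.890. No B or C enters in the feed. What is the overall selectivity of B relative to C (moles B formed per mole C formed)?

1.36

Exit C_A = C_{A0}(1−X) = 2.33×0.110 = 0.2563 mol·L⁻¹.
A CSTR operates uniformly at the exit composition, giving r_B = 0.2973 and r_C = 0.2181 (each k·C_A^n at C_A = 0.2563).
Overall selectivity = C_B/C_C = r_Bτ/(r_Cτ) = r_B/r_C = 1.36.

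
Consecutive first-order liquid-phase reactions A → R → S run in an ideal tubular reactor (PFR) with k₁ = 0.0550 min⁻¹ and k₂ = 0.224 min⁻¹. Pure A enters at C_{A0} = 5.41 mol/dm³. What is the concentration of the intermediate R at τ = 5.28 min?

0.777 mol/dm³

Solving the coupled first-order balances gives C_R(τ) = [k₁/(k₂−k₁)]·C_{A0}·(e^(−k₁τ) − e^(−k₂τ)).
e^(−k₁τ) = e^(−0.0550×5.28) = e^(−0.2904) = 0.7480; e^(−k₂τ) = e^(−1.183) = 0.3064.
C_R = 0.0550×5.41/(0.224−0.0550) × (0.7480−0.3064) = 1.761×0.4415 = 0.7774 mol/dm³.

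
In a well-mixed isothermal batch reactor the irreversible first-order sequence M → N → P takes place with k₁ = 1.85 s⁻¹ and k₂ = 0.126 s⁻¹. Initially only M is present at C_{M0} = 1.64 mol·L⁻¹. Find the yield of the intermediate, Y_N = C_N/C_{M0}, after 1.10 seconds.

For first-order series with pure M initially, C_N(t) = k₁C_{M0}/(k₂−k₁)·(e^(−k₁t) − e^(−k₂t)).
e^(−k₁t) = e^(−1.85×1.10) = e^(−2.035) = 0.1307; e^(−k₂t) = e^(−0.1386) = 0.8706.
C_N = 1.85×1.64/(0.126−1.85) × (0.1307−0.8706) = (-1.760)×(-0.7399) = 1.302 mol·L⁻¹.
Y_N = C_N/C_{M0} = 1.302/1.64 = 0.794.

0.794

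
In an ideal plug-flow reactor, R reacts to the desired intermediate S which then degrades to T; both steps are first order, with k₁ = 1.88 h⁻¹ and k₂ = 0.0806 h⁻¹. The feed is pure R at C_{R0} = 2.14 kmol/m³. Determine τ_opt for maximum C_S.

For first-order series the maximum of C_S occurs at τ_opt = ln(k₂/k₁)/(k₂−k₁).
= ln(0.0806/1.88)/(0.0806−1.88) = ln(0.04287)/-1.799 = -3.150/-1.799 = 1.75 h.

1.75 h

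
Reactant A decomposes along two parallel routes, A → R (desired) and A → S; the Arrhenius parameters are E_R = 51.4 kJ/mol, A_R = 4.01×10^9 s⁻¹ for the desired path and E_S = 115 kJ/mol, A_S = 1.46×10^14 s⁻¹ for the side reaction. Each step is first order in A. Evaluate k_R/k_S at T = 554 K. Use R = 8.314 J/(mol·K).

27.3

k_R/k_S = (A_R/A_S)·exp[−(E_R−E_S)/(RT)] = (A_R/A_S)·exp[(E_S−E_R)/(RT)].
(E_S−E_R)/(RT) = (115−51.4)×10³/(8.314×554) = 63600/4606 = 13.81.
k_R/k_S = (4.01×10^9/1.46×10^14)·exp(13.81) = 2.747×10^-5 × 9.927×10^5 = 27.3.
Since E_R < E_S, lowering the temperature improves selectivity toward R.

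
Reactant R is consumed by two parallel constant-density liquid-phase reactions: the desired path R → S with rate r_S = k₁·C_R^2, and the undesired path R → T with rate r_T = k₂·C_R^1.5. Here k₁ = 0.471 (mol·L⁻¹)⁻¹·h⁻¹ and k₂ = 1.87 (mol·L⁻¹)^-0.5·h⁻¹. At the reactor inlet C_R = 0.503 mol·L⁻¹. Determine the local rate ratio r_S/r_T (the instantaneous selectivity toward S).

S_{S/T} = r_S/r_T = (k₁·C_R^2)/(k₂·C_R^1.5) = (k₁/k₂)·C_R^0.5.
= (0.471×0.5030^2) / (1.87×0.5030^1.5) = 0.1192/0.6671 = 0.179.

0.179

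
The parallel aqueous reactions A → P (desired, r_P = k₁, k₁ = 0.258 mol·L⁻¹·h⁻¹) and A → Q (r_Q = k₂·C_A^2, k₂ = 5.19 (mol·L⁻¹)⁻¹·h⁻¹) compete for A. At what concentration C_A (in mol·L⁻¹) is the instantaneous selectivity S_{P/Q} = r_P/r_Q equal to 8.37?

S_{P/Q} = (k₁/k₂)·C_A^-2 ⇒ C_A = (S·k₂/k₁)^(-0.5).
= (8.37×5.19/0.258)^(-0.5) = (168.4)^(-0.5) = 0.0771 mol·L⁻¹.

0.0771 mol·L⁻¹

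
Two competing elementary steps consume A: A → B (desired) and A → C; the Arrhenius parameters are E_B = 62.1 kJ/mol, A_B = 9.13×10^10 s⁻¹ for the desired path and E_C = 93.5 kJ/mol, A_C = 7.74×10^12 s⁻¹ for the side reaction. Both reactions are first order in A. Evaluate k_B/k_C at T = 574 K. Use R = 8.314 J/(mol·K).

k_B/k_C = (A_B/A_C)·exp[−(E_B−E_C)/(RT)] = (A_B/A_C)·exp[(E_C−E_B)/(RT)].
(E_C−E_B)/(RT) = (93.5−62.1)×10³/(8.314×574) = 31400/4772 = 6.580.
k_B/k_C = (9.13×10^10/7.74×10^12)·exp(6.580) = 0.01180 × 720.3 = 8.50.
Since E_B < E_C, lowering the temperature improves selectivity toward B.

8.50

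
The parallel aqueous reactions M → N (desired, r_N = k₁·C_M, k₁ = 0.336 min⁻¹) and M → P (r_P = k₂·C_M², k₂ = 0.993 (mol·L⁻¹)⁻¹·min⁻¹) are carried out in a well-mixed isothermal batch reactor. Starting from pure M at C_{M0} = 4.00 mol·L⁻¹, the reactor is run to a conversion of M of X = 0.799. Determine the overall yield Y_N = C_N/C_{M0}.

0.113

C_M = C_{M0}(1−X) = 0.8040 mol·L⁻¹.
Along a PFR/batch, dC_N/dC_M = −r_N/(r_N+r_P) = −k₁/(k₁+k₂·C_M).
Integrating from C_{M0} to C_M: C_N = (0.336/0.993)·ln[(0.336+0.993·4.00)/(0.336+0.993·0.804)] = 0.3384·ln(4.308/1.134) = 0.4515 mol·L⁻¹.
Y_N = C_N/C_{M0} = 0.4515/4.00 = 0.113.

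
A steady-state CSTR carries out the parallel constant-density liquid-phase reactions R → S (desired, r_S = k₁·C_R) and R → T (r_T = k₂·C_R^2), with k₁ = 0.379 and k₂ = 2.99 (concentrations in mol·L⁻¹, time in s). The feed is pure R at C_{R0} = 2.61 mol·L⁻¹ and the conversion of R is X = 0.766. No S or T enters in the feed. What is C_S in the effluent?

Exit C_R = C_{R0}(1−X) = 2.61×0.234 = 0.6107 mol·L⁻¹.
A CSTR operates uniformly at the exit composition, giving r_S = 0.2315 and r_T = 1.115 (each k·C_R^n at C_R = 0.6107).
Fraction of consumed R going to S: r_S/(r_S+r_T) = 0.1719.
C_S = 0.1719·C_{R0}·X = 0.1719×2.61×0.766 = 0.344 mol·L⁻¹.

0.344 mol·L⁻¹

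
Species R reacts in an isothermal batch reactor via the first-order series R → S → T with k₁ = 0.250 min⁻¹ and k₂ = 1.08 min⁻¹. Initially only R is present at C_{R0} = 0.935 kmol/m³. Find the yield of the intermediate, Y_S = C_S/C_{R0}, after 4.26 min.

0.101

For first-order series with pure R initially, C_S(t) = k₁C_{R0}/(k₂−k₁)·(e^(−k₁t) − e^(−k₂t)).
e^(−k₁t) = e^(−0.250×4.26) = e^(−1.065) = 0.3447; e^(−k₂t) = e^(−4.601) = 0.01004.
C_S = 0.250×0.935/(1.08−0.250) × (0.3447−0.01004) = 0.2816×0.3347 = 0.09426 kmol/m³.
Y_S = C_S/C_{R0} = 0.09426/0.935 = 0.101.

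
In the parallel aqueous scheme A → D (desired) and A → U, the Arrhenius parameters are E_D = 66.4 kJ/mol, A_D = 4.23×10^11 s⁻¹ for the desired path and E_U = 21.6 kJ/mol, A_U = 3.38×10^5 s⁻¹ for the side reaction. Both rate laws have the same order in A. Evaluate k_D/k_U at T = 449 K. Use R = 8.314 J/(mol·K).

Since both paths have the same order in A, the concentration cancels and S_{D/U} = k_D/k_U = (A_D/A_U)·exp[(E_U−E_D)/(RT)].
(E_U−E_D)/(RT) = (21.6−66.4)×10³/(8.314×449) = -44800/3733 = -12.00.
k_D/k_U = (4.23×10^11/3.38×10^5)·exp(-12.00) = 1.251×10^6 × 6.137×10^-6 = 7.68.
Since E_D > E_U, raising the temperature improves selectivity toward D.

7.68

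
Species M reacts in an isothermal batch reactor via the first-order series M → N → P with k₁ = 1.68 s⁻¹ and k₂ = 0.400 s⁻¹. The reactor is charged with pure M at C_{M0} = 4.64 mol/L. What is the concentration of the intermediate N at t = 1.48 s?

2.86 mol/L

For first-order series with pure M initially, C_N(t) = k₁C_{M0}/(k₂−k₁)·(e^(−k₁t) − e^(−k₂t)).
e^(−k₁t) = e^(−1.68×1.48) = e^(−2.486) = 0.08321; e^(−k₂t) = e^(−0.5920) = 0.5532.
C_N = 1.68×4.64/(0.400−1.68) × (0.08321−0.5532) = (-6.090)×(-0.4700) = 2.862 mol/L.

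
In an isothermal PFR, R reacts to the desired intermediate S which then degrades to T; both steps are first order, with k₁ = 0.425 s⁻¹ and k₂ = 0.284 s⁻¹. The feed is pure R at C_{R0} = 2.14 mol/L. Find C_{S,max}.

Evaluating C_S at τ_opt = ln(k₂/k₁)/(k₂−k₁) gives C_{S,max}/C_{R0} = (k₁/k₂)^[k₂/(k₂−k₁)].
= (0.425/0.284)^(0.284/(0.284−0.425)) = (1.496)^(-2.014) = 0.4440.
C_{S,max} = 0.4440×2.14 = 0.950 mol/L.

0.950 mol/L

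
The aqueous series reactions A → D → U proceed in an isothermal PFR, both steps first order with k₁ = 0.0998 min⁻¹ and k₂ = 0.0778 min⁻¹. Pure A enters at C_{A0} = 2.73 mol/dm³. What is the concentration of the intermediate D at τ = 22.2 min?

0.851 mol/dm³

The intermediate concentration in a first-order A→B→C sequence is C_D = k₁C_{A0}(e^(−k₁τ) − e^(−k₂τ))/(k₂−k₁).
e^(−k₁τ) = e^(−0.0998×22.2) = e^(−2.216) = 0.1091; e^(−k₂τ) = e^(−1.727) = 0.1778.
C_D = 0.0998×2.73/(0.0778−0.0998) × (0.1091−0.1778) = (-12.38)×(-0.06870) = 0.8508 mol/dm³.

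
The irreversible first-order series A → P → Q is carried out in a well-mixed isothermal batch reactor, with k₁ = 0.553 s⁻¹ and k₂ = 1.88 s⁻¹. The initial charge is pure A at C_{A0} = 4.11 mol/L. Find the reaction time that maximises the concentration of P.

Setting dC_P/dt = 0 gives t_opt = ln(k₂/k₁)/(k₂−k₁).
= ln(1.88/0.553)/(1.88−0.553) = ln(3.400)/1.327 = 1.224/1.327 = 0.922 s.

0.922 s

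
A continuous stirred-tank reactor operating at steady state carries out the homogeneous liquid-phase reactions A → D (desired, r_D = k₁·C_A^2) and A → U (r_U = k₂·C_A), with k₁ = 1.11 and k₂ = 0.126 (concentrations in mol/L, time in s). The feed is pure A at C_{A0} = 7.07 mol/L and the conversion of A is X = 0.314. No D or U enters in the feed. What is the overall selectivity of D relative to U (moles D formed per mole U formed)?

Exit C_A = C_{A0}(1−X) = 7.07×0.686 = 4.850 mol/L.
In a CSTR the entire volume is at exit conditions, so r_D = 1.11×4.850^2 = 26.11 and r_U = 0.126×4.850 = 0.6111.
Overall selectivity = C_D/C_U = r_Dτ/(r_Uτ) = r_D/r_U = 42.7.

42.7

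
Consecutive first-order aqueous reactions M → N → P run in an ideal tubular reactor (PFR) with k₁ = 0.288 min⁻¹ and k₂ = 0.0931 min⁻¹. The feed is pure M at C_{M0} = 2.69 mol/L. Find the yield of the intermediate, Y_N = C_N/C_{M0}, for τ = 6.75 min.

The intermediate concentration in a first-order A→B→C sequence is C_N = k₁C_{M0}(e^(−k₁τ) − e^(−k₂τ))/(k₂−k₁).
e^(−k₁τ) = e^(−0.288×6.75) = e^(−1.944) = 0.1431; e^(−k₂τ) = e^(−0.6284) = 0.5334.
C_N = 0.288×2.69/(0.0931−0.288) × (0.1431−0.5334) = (-3.975)×(-0.3903) = 1.551 mol/L.
Y_N = C_N/C_{M0} = 1.551/2.69 = 0.577.

0.577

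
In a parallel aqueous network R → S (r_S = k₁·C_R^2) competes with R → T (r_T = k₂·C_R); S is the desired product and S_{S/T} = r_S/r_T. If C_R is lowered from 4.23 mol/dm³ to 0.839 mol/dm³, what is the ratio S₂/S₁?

S_{S/T} = (k₁/k₂)·C_R, so S₂/S₁ = (C_{R,2}/C_{R,1}).
= 0.839/4.23 = 0.198.

0.198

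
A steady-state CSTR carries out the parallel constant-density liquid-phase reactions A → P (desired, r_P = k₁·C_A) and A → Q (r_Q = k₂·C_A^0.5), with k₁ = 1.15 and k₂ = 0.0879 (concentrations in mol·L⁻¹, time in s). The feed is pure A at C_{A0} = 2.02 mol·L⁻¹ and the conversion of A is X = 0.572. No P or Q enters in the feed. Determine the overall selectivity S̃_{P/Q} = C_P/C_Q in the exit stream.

Exit C_A = C_{A0}(1−X) = 2.02×0.428 = 0.8646 mol·L⁻¹.
Rates in a CSTR are evaluated at the outlet concentration: r_P = 1.15×0.8646 = 0.9942, r_Q = 0.0879×0.8646^0.5 = 0.08173.
Overall selectivity = C_P/C_Q = r_Pτ/(r_Qτ) = r_P/r_Q = 12.2.

12.2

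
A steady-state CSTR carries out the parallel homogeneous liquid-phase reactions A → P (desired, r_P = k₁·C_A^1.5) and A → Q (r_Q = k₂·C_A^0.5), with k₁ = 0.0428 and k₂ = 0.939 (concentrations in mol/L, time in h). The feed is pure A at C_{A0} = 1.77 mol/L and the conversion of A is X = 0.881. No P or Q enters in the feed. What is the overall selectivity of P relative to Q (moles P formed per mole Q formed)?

Exit C_A = C_{A0}(1−X) = 1.77×0.119 = 0.2106 mol/L.
A CSTR operates uniformly at the exit composition, giving r_P = 0.004137 and r_Q = 0.4309 (each k·C_A^n at C_A = 0.2106).
Overall selectivity = C_P/C_Q = r_Pτ/(r_Qτ) = r_P/r_Q = 0.00960.

0.00960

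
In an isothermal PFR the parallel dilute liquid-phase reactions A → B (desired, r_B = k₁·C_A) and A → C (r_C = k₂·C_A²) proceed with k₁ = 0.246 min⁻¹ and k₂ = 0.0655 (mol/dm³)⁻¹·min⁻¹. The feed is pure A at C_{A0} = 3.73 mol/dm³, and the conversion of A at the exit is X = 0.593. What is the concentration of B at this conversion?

C_A = C_{A0}(1−X) = 1.518 mol/dm³.
Along a PFR/batch, dC_B/dC_A = −r_B/(r_B+r_C) = −k₁/(k₁+k₂·C_A).
Integrating from C_{A0} to C_A: C_B = (0.246/0.0655)·ln[(0.246+0.0655·3.73)/(0.246+0.0655·1.52)] = 3.756·ln(0.4903/0.3454) = 1.315 mol/dm³.

1.32 mol/dm³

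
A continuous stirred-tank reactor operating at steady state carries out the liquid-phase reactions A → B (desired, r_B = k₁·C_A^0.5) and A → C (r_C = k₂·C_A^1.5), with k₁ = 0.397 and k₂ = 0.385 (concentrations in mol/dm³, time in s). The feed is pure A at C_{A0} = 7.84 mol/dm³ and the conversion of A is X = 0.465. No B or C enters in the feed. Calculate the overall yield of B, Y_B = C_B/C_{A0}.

0.0918

Exit C_A = C_{A0}(1−X) = 7.84×0.535 = 4.194 mol/dm³.
Rates in a CSTR are evaluated at the outlet concentration: r_B = 0.397×4.194^0.5 = 0.8131, r_C = 0.385×4.194^1.5 = 3.307.
Fraction of consumed A going to B: r_B/(r_B+r_C) = 0.1973.
C_B = 0.1973·C_{A0}·X = 0.1973×7.84×0.465 = 0.719 mol/dm³; Y_B = C_B/C_{A0} = 0.0918.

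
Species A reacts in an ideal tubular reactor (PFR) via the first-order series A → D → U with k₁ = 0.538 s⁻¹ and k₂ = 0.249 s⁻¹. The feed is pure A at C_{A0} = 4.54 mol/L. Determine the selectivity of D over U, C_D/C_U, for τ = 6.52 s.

0.473

Solving the coupled first-order balances gives C_D(τ) = [k₁/(k₂−k₁)]·C_{A0}·(e^(−k₁τ) − e^(−k₂τ)).
e^(−k₁τ) = e^(−0.538×6.52) = e^(−3.508) = 0.02996; e^(−k₂τ) = e^(−1.623) = 0.1972.
C_D = 0.538×4.54/(0.249−0.538) × (0.02996−0.1972) = (-8.452)×(-0.1672) = 1.414 mol/L.
C_A = C_{A0}e^(−k₁τ) = 0.1360 mol/L, so C_U = C_{A0}−C_A−C_D = 2.990 mol/L; C_D/C_U = 0.473.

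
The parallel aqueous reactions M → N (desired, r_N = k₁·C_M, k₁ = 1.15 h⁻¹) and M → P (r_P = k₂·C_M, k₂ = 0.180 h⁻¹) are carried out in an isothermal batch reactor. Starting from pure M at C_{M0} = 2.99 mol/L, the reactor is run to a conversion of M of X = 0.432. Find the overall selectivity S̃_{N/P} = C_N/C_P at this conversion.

C_M = C_{M0}(1−X) = 1.698 mol/L.
Both paths are first order in M, so the instantaneous fraction to N is constant: dC_N/d(−C_M) = k₁/(k₁+k₂) = 0.8647.
C_N = 0.8647·(C_{M0}−C_M) = 0.8647×1.292 = 1.12 mol/L.
C_P = (C_{M0}−C_M)−C_N = 0.1748 mol/L; S̃_{N/P} = 1.117/0.1748 = 6.39.

6.39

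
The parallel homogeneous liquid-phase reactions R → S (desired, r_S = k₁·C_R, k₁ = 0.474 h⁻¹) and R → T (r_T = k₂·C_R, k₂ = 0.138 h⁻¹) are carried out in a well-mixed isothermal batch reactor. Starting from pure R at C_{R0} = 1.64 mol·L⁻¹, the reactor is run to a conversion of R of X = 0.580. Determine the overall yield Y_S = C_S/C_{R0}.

0.449

C_R = C_{R0}(1−X) = 0.6888 mol·L⁻¹.
Both paths are first order in R, so the instantaneous fraction to S is constant: dC_S/d(−C_R) = k₁/(k₁+k₂) = 0.7745.
C_S = 0.7745·(C_{R0}−C_R) = 0.7745×0.9512 = 0.737 mol·L⁻¹.
Y_S = C_S/C_{R0} = 0.7367/1.64 = 0.449.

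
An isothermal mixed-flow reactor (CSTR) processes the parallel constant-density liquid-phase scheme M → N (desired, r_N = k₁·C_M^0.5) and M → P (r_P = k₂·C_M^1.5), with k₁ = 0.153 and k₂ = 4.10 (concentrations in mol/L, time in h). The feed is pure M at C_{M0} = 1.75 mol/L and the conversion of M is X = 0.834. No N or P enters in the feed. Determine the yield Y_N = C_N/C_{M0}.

Exit C_M = C_{M0}(1−X) = 1.75×0.166 = 0.2905 mol/L.
A CSTR operates uniformly at the exit composition, giving r_N = 0.08246 and r_P = 0.6420 (each k·C_M^n at C_M = 0.2905).
Fraction of consumed M going to N: r_N/(r_N+r_P) = 0.1138.
C_N = 0.1138·C_{M0}·X = 0.1138×1.75×0.834 = 0.166 mol/L; Y_N = C_N/C_{M0} = 0.0949.

0.0949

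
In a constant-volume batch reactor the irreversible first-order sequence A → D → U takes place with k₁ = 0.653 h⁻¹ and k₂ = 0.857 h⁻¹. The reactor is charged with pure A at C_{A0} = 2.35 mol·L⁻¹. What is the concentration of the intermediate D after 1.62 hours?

0.735 mol·L⁻¹

The intermediate concentration in a first-order A→B→C sequence is C_D = k₁C_{A0}(e^(−k₁t) − e^(−k₂t))/(k₂−k₁).
e^(−k₁t) = e^(−0.653×1.62) = e^(−1.058) = 0.3472; e^(−k₂t) = e^(−1.388) = 0.2495.
C_D = 0.653×2.35/(0.857−0.653) × (0.3472−0.2495) = 7.522×0.09771 = 0.7350 mol·L⁻¹.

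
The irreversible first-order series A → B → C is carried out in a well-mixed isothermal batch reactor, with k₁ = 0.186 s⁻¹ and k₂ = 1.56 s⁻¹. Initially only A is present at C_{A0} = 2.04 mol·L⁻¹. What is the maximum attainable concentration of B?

0.182 mol·L⁻¹

At the optimum, C_{B,max}/C_{A0} = (k₁/k₂)^[k₂/(k₂−k₁)].
= (0.186/1.56)^(1.56/(1.56−0.186)) = (0.1192)^(1.135) = 0.08940.
C_{B,max} = 0.08940×2.04 = 0.182 mol·L⁻¹.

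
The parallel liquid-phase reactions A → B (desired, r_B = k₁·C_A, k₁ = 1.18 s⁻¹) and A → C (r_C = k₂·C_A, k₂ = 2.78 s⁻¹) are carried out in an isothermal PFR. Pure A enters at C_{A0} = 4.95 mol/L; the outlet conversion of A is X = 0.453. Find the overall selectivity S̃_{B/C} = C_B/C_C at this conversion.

C_A = C_{A0}(1−X) = 2.708 mol/L.
Both paths are first order in A, so the instantaneous fraction to B is constant: dC_B/d(−C_A) = k₁/(k₁+k₂) = 0.2980.
C_B = 0.2980·(C_{A0}−C_A) = 0.2980×2.242 = 0.668 mol/L.
C_C = (C_{A0}−C_A)−C_B = 1.574 mol/L; S̃_{B/C} = 0.6682/1.574 = 0.424.

0.424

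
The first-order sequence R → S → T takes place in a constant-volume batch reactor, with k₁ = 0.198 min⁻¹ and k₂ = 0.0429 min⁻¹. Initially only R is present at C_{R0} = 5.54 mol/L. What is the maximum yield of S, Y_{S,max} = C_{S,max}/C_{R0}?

For a first-order series the maximum intermediate yield is C_{S,max}/C_{R0} = (k₁/k₂)^[k₂/(k₂−k₁)].
= (0.198/0.0429)^(0.0429/(0.0429−0.198)) = (4.615)^(-0.2766) = 0.6551.

0.655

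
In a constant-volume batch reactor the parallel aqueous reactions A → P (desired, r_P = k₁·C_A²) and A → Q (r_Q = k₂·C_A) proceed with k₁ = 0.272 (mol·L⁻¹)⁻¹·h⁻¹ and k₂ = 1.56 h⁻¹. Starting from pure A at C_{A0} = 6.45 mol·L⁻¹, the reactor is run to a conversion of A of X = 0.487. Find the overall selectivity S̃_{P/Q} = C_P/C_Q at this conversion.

0.837

C_A = C_{A0}(1−X) = 3.309 mol·L⁻¹.
Along a PFR/batch, dC_Q/dC_A = −r_Q/(r_P+r_Q) = −k₂/(k₂+k₁·C_A).
Integrating from C_{A0} to C_A: C_Q = (1.56/0.272)·ln[(1.56+0.272·6.45)/(1.56+0.272·3.31)] = 5.735·ln(3.314/2.460) = 1.710 mol·L⁻¹.
Then C_P = (C_{A0}−C_A) − C_Q = 3.141 − 1.710 = 1.431 mol·L⁻¹.
S̃_{P/Q} = C_P/C_Q = 1.431/1.710 = 0.837.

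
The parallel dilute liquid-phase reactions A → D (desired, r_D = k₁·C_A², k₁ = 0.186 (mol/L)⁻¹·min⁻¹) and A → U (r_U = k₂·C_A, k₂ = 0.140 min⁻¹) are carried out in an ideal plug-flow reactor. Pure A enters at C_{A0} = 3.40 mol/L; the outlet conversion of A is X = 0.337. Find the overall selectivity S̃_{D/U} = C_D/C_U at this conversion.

C_A = C_{A0}(1−X) = 2.254 mol/L.
Along a PFR/batch, dC_U/dC_A = −r_U/(r_D+r_U) = −k₂/(k₂+k₁·C_A).
Integrating from C_{A0} to C_A: C_U = (0.140/0.186)·ln[(0.140+0.186·3.40)/(0.140+0.186·2.25)] = 0.7527·ln(0.7724/0.5593) = 0.2430 mol/L.
Then C_D = (C_{A0}−C_A) − C_U = 1.146 − 0.2430 = 0.9028 mol/L.
S̃_{D/U} = C_D/C_U = 0.9028/0.2430 = 3.72.

3.72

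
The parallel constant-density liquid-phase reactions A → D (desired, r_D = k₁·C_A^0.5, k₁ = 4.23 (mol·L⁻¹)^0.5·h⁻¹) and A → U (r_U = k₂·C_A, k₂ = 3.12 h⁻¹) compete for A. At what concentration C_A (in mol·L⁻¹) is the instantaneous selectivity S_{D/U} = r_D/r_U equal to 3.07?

S_{D/U} = (k₁/k₂)·C_A^-0.5 ⇒ C_A = (S·k₂/k₁)^(-2).
= (3.07×3.12/4.23)^(-2) = (2.264)^(-2) = 0.195 mol·L⁻¹.

0.195 mol·L⁻¹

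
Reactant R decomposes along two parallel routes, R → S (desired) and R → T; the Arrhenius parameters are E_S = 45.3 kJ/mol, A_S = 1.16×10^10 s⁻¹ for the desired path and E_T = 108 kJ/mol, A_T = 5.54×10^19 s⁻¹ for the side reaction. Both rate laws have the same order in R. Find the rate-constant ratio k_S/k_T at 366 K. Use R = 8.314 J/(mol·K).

k_S/k_T = (A_S/A_T)·exp[−(E_S−E_T)/(RT)] = (A_S/A_T)·exp[(E_T−E_S)/(RT)].
(E_T−E_S)/(RT) = (108−45.3)×10³/(8.314×366) = 62700/3043 = 20.61.
k_S/k_T = (1.16×10^10/5.54×10^19)·exp(20.61) = 2.094×10^-10 × 8.886×10^8 = 0.186.

0.186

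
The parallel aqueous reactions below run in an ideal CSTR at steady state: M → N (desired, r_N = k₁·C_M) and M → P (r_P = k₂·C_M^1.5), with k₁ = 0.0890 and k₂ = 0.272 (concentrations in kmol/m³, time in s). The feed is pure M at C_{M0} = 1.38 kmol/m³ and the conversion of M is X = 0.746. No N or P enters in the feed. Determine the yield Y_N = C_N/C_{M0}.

Exit C_M = C_{M0}(1−X) = 1.38×0.254 = 0.3505 kmol/m³.
A CSTR operates uniformly at the exit composition, giving r_N = 0.03120 and r_P = 0.05645 (each k·C_M^n at C_M = 0.3505).
Fraction of consumed M going to N: r_N/(r_N+r_P) = 0.3559.
C_N = 0.3559·C_{M0}·X = 0.3559×1.38×0.746 = 0.366 kmol/m³; Y_N = C_N/C_{M0} = 0.266.

0.266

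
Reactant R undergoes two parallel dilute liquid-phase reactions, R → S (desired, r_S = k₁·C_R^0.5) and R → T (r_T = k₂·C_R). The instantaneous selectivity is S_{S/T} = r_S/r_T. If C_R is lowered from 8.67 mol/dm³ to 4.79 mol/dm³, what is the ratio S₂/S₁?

S_{S/T} = (k₁/k₂)·C_R^-0.5, so S₂/S₁ = (C_{R,2}/C_{R,1})^-0.5.
= (4.79/8.67)^(-0.5) = (0.5525)^(-0.5) = 1.35.

1.35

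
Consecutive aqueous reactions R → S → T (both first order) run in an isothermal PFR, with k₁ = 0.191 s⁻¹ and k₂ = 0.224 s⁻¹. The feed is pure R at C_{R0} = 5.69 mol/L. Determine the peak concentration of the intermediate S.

1.93 mol/L

Evaluating C_S at τ_opt = ln(k₂/k₁)/(k₂−k₁) gives C_{S,max}/C_{R0} = (k₁/k₂)^[k₂/(k₂−k₁)].
= (0.191/0.224)^(0.224/(0.224−0.191)) = (0.8527)^(6.788) = 0.3390.
C_{S,max} = 0.3390×5.69 = 1.93 mol/L.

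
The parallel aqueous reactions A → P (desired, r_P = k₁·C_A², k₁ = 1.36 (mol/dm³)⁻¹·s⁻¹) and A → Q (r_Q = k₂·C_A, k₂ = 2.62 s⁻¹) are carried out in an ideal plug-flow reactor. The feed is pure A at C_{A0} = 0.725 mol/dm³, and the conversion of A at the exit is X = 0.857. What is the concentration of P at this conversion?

0.107 mol/dm³

C_A = C_{A0}(1−X) = 0.1037 mol/dm³.
Along a PFR/batch, dC_Q/dC_A = −r_Q/(r_P+r_Q) = −k₂/(k₂+k₁·C_A).
Integrating from C_{A0} to C_A: C_Q = (2.62/1.36)·ln[(2.62+1.36·0.725)/(2.62+1.36·0.104)] = 1.926·ln(3.606/2.761) = 0.5144 mol/dm³.
Then C_P = (C_{A0}−C_A) − C_Q = 0.6213 − 0.5144 = 0.1069 mol/dm³.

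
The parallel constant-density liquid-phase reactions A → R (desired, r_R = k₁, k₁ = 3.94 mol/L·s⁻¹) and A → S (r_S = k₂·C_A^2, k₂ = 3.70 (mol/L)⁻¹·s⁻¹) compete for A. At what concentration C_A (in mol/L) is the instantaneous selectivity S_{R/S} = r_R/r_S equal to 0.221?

2.20 mol/L

S_{R/S} = (k₁/k₂)·C_A^-2 ⇒ C_A = (S·k₂/k₁)^(-0.5).
= (0.221×3.70/3.94)^(-0.5) = (0.2075)^(-0.5) = 2.20 mol/L.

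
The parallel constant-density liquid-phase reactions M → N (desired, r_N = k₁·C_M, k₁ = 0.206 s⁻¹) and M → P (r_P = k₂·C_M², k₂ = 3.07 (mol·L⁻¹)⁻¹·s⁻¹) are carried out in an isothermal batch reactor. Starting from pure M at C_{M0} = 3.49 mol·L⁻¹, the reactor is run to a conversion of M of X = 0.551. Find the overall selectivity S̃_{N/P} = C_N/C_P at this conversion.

C_M = C_{M0}(1−X) = 1.567 mol·L⁻¹.
Along a PFR/batch, dC_N/dC_M = −r_N/(r_N+r_P) = −k₁/(k₁+k₂·C_M).
Integrating from C_{M0} to C_M: C_N = (0.206/3.07)·ln[(0.206+3.07·3.49)/(0.206+3.07·1.57)] = 0.06710·ln(10.92/5.017) = 0.05219 mol·L⁻¹.
C_P = (C_{M0}−C_M)−C_N = 1.871 mol·L⁻¹; S̃_{N/P} = 0.05219/1.871 = 0.0279.

0.0279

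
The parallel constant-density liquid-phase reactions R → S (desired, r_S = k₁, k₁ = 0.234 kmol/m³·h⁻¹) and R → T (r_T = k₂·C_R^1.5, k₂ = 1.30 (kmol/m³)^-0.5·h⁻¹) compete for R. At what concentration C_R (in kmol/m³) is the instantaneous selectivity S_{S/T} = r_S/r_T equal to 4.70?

S_{S/T} = (k₁/k₂)·C_R^-1.5 ⇒ C_R = (S·k₂/k₁)^(1/(-1.5)).
= (4.70×1.30/0.234)^(-0.6667) = (26.11)^(-0.6667) = 0.114 kmol/m³.

0.114 kmol/m³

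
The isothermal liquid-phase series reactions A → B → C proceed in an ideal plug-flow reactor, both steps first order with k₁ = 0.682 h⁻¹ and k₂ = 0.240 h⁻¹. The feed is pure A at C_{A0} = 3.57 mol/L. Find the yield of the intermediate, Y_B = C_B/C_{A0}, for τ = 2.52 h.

The intermediate concentration in a first-order A→B→C sequence is C_B = k₁C_{A0}(e^(−k₁τ) − e^(−k₂τ))/(k₂−k₁).
e^(−k₁τ) = e^(−0.682×2.52) = e^(−1.719) = 0.1793; e^(−k₂τ) = e^(−0.6048) = 0.5462.
C_B = 0.682×3.57/(0.240−0.682) × (0.1793−0.5462) = (-5.508)×(-0.3669) = 2.021 mol/L.
Y_B = C_B/C_{A0} = 2.021/3.57 = 0.566.

0.566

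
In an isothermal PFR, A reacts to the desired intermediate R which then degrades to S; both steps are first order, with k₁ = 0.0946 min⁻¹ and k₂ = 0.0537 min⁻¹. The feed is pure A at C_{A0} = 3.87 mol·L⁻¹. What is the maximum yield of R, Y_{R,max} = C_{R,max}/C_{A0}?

For a first-order series the maximum intermediate yield is C_{R,max}/C_{A0} = (k₁/k₂)^[k₂/(k₂−k₁)].
= (0.0946/0.0537)^(0.0537/(0.0537−0.0946)) = (1.762)^(-1.313) = 0.4755.

0.475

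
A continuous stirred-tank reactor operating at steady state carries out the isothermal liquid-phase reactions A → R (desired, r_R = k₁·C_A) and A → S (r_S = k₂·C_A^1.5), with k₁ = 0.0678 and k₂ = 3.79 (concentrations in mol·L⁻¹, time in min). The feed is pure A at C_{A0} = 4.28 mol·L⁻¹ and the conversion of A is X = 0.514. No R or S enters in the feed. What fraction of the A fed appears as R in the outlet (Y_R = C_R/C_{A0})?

0.00630

Exit C_A = C_{A0}(1−X) = 4.28×0.486 = 2.080 mol·L⁻¹.
Rates in a CSTR are evaluated at the outlet concentration: r_R = 0.0678×2.080 = 0.1410, r_S = 3.79×2.080^1.5 = 11.37.
Fraction of consumed A going to R: r_R/(r_R+r_S) = 0.01225.
C_R = 0.01225·C_{A0}·X = 0.01225×4.28×0.514 = 0.0270 mol·L⁻¹; Y_R = C_R/C_{A0} = 0.00630.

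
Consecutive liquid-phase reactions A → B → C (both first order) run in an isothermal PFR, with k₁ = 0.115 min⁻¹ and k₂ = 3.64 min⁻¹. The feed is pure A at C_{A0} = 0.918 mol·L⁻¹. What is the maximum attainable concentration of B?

At the optimum, C_{B,max}/C_{A0} = (k₁/k₂)^[k₂/(k₂−k₁)].
= (0.115/3.64)^(3.64/(3.64−0.115)) = (0.03159)^(1.033) = 0.02823.
C_{B,max} = 0.02823×0.918 = 0.0259 mol·L⁻¹.

0.0259 mol·L⁻¹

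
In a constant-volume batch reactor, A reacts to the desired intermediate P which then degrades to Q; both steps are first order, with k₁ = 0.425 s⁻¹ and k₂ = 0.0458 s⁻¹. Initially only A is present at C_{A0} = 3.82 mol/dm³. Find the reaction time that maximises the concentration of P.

The intermediate peaks when r₁ = r₂, i.e. k₁e^(−k₁t) = k₂e^(−k₂t), giving t_opt = ln(k₂/k₁)/(k₂−k₁).
= ln(0.0458/0.425)/(0.0458−0.425) = ln(0.1078)/-0.3792 = -2.228/-0.3792 = 5.88 s.

5.88 s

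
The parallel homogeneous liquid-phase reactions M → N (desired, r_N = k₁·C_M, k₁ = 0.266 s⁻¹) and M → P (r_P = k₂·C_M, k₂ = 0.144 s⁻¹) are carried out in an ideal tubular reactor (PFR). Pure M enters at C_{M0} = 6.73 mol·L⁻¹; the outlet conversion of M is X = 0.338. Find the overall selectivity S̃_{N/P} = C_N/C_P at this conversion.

1.85

C_M = C_{M0}(1−X) = 4.455 mol·L⁻¹.
Both paths are first order in M, so the instantaneous fraction to N is constant: dC_N/d(−C_M) = k₁/(k₁+k₂) = 0.6488.
C_N = 0.6488·(C_{M0}−C_M) = 0.6488×2.275 = 1.48 mol·L⁻¹.
C_P = (C_{M0}−C_M)−C_N = 0.7989 mol·L⁻¹; S̃_{N/P} = 1.476/0.7989 = 1.85.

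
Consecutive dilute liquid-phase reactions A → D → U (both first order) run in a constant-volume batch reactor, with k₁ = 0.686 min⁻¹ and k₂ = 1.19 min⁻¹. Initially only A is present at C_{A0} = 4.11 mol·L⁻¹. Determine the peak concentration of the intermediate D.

Evaluating C_D at t_opt = ln(k₂/k₁)/(k₂−k₁) gives C_{D,max}/C_{A0} = (k₁/k₂)^[k₂/(k₂−k₁)].
= (0.686/1.19)^(1.19/(1.19−0.686)) = (0.5765)^(2.361) = 0.2724.
C_{D,max} = 0.2724×4.11 = 1.12 mol·L⁻¹.

1.12 mol·L⁻¹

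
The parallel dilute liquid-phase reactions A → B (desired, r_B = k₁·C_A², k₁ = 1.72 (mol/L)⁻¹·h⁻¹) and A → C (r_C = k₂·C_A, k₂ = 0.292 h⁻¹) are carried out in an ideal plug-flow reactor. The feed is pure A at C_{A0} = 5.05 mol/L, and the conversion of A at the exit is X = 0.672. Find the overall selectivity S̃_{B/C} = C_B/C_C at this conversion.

C_A = C_{A0}(1−X) = 1.656 mol/L.
Along a PFR/batch, dC_C/dC_A = −r_C/(r_B+r_C) = −k₂/(k₂+k₁·C_A).
Integrating from C_{A0} to C_A: C_C = (0.292/1.72)·ln[(0.292+1.72·5.05)/(0.292+1.72·1.66)] = 0.1698·ln(8.978/3.141) = 0.1783 mol/L.
Then C_B = (C_{A0}−C_A) − C_C = 3.394 − 0.1783 = 3.215 mol/L.
S̃_{B/C} = C_B/C_C = 3.215/0.1783 = 18.0.

18.0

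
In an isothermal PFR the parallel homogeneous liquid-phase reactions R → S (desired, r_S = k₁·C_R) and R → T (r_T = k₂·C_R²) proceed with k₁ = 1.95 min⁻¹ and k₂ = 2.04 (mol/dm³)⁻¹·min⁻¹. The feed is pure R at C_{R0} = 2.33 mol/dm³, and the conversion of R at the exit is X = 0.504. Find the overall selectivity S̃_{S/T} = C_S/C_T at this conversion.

C_R = C_{R0}(1−X) = 1.156 mol/dm³.
Along a PFR/batch, dC_S/dC_R = −r_S/(r_S+r_T) = −k₁/(k₁+k₂·C_R).
Integrating from C_{R0} to C_R: C_S = (1.95/2.04)·ln[(1.95+2.04·2.33)/(1.95+2.04·1.16)] = 0.9559·ln(6.703/4.308) = 0.4227 mol/dm³.
C_T = (C_{R0}−C_R)−C_S = 0.7516 mol/dm³; S̃_{S/T} = 0.4227/0.7516 = 0.562.

0.562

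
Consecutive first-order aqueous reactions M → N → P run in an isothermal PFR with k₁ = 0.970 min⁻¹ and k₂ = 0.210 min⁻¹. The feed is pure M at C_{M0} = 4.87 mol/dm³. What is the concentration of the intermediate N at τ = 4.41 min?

For first-order series with pure M initially, C_N(τ) = k₁C_{M0}/(k₂−k₁)·(e^(−k₁τ) − e^(−k₂τ)).
e^(−k₁τ) = e^(−0.970×4.41) = e^(−4.278) = 0.01387; e^(−k₂τ) = e^(−0.9261) = 0.3961.
C_N = 0.970×4.87/(0.210−0.970) × (0.01387−0.3961) = (-6.216)×(-0.3822) = 2.376 mol/dm³.

2.38 mol/dm³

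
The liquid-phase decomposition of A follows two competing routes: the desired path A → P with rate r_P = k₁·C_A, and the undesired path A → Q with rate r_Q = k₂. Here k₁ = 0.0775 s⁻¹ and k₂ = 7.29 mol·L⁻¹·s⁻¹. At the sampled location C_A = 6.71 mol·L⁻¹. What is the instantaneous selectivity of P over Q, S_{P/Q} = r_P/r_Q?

S_{P/Q} = r_P/r_Q = (k₁·C_A)/(k₂) = (k₁/k₂)·C_A.
= (0.0775×6.710) / (7.29) = 0.5200/7.290 = 0.0713.

0.0713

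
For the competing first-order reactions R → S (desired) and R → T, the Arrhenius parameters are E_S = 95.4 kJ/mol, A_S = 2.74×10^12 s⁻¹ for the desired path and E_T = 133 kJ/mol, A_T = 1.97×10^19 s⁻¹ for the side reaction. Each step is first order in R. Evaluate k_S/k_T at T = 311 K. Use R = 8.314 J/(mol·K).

Since both paths have the same order in R, the concentration cancels and S_{S/T} = k_S/k_T = (A_S/A_T)·exp[(E_T−E_S)/(RT)].
(E_T−E_S)/(RT) = (133−95.4)×10³/(8.314×311) = 37600/2586 = 14.54.
k_S/k_T = (2.74×10^12/1.97×10^19)·exp(14.54) = 1.391×10^-7 × 2.067×10^6 = 0.288.
Since E_S < E_T, lowering the temperature improves selectivity toward S.

0.288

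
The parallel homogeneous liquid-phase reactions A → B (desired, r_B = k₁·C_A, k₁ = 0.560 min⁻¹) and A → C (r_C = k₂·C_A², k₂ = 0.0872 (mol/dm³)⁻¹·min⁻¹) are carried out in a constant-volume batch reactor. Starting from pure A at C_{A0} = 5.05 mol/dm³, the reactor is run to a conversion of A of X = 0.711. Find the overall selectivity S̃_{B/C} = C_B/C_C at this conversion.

2.04

C_A = C_{A0}(1−X) = 1.459 mol/dm³.
Along a PFR/batch, dC_B/dC_A = −r_B/(r_B+r_C) = −k₁/(k₁+k₂·C_A).
Integrating from C_{A0} to C_A: C_B = (0.560/0.0872)·ln[(0.560+0.0872·5.05)/(0.560+0.0872·1.46)] = 6.422·ln(1.000/0.6873) = 2.411 mol/dm³.
C_C = (C_{A0}−C_A)−C_B = 1.180 mol/dm³; S̃_{B/C} = 2.411/1.180 = 2.04.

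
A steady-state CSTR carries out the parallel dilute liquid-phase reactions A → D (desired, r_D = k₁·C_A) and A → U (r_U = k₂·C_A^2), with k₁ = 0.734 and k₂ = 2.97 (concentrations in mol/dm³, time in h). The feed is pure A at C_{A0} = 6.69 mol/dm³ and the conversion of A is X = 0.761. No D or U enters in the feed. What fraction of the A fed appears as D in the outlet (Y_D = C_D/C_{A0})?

0.102

Exit C_A = C_{A0}(1−X) = 6.69×0.239 = 1.599 mol/dm³.
In a CSTR the entire volume is at exit conditions, so r_D = 0.734×1.599 = 1.174 and r_U = 2.97×1.599^2 = 7.593.
Fraction of consumed A going to D: r_D/(r_D+r_U) = 0.1339.
C_D = 0.1339·C_{A0}·X = 0.1339×6.69×0.761 = 0.682 mol/dm³; Y_D = C_D/C_{A0} = 0.102.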